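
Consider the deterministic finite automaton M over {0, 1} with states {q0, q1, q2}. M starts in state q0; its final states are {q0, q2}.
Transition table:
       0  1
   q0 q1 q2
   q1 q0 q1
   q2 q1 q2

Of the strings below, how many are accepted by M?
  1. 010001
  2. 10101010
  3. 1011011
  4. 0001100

010001: accepted
10101010: accepted
1011011: accepted
0001100: rejected

3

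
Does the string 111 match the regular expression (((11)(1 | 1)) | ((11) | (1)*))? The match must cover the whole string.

yes

The left alternative ((11)(1|1)) matches 111.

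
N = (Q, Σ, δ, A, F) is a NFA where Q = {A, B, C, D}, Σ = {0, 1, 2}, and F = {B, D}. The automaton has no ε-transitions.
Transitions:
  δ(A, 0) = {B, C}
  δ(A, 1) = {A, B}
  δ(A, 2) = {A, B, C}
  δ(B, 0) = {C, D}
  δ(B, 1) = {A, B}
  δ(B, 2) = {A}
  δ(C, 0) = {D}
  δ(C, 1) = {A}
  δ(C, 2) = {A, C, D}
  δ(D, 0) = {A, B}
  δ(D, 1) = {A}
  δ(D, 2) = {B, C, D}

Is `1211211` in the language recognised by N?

Start: {A}
read 1: {A, B}
read 2: {A, B, C}
read 1: {A, B}
read 1: {A, B}
read 2: {A, B, C}
read 1: {A, B}
read 1: {A, B}
Reachable ∩ accepting = {B} — nonempty.

accepted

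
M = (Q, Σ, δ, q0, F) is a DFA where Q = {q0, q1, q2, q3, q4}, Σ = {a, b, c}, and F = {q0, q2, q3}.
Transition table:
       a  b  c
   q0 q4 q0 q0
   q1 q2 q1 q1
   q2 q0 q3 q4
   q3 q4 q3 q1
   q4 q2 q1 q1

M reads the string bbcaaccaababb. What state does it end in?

q0 --b--> q0
q0 --b--> q0
q0 --c--> q0
q0 --a--> q4
q4 --a--> q2
q2 --c--> q4
q4 --c--> q1
q1 --a--> q2
q2 --a--> q0
q0 --b--> q0
q0 --a--> q4
q4 --b--> q1
q1 --b--> q1

q1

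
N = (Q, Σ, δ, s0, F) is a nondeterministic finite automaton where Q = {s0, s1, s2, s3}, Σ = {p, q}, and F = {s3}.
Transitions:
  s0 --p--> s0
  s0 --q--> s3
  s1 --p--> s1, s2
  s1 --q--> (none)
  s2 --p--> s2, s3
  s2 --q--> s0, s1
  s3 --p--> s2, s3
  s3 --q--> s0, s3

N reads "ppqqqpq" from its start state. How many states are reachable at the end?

3

Start: {s0}
read p: {s0}
read p: {s0}
read q: {s3}
read q: {s0, s3}
read q: {s0, s3}
read p: {s0, s2, s3}
read q: {s0, s1, s3}
Final reachable set {s0, s1, s3} has 3 states.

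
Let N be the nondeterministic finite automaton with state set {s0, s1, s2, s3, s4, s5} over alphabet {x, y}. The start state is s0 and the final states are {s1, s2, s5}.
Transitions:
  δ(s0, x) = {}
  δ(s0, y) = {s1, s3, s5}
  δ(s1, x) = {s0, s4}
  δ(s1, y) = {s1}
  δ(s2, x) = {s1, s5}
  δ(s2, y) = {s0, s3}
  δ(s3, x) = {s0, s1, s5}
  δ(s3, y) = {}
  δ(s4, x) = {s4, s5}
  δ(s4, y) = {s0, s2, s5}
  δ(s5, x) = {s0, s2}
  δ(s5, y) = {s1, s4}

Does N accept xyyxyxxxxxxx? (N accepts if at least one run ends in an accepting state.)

Start: {s0}
read x: {}
The reachable set is empty and stays empty for the remaining 11 symbols.
Reachable ∩ accepting = {} — empty.

rejected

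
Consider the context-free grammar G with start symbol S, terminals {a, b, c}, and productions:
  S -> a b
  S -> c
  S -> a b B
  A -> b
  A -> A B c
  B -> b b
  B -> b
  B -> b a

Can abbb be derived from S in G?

S ⇒ abB ⇒ abbb

yes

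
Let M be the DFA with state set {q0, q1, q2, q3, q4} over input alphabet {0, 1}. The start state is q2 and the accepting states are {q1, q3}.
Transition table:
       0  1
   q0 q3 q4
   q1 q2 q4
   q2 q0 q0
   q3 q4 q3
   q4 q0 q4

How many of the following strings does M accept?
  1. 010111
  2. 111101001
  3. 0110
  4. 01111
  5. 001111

010111: rejected
111101001: accepted
0110: rejected
01111: rejected
001111: accepted

2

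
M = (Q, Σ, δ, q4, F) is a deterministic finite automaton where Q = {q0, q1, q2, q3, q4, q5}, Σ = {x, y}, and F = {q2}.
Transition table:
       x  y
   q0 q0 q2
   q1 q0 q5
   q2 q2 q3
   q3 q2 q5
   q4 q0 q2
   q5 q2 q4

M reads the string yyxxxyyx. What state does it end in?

q2

q4 --y--> q2
q2 --y--> q3
q3 --x--> q2
q2 --x--> q2
q2 --x--> q2
q2 --y--> q3
q3 --y--> q5
q5 --x--> q2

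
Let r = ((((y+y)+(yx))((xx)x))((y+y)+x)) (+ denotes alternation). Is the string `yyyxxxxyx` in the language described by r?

No split of yyyxxxxyx into u·v has (((y+y)+(yx))((xx)x)) matching u and ((y+y)+x) matching v.

no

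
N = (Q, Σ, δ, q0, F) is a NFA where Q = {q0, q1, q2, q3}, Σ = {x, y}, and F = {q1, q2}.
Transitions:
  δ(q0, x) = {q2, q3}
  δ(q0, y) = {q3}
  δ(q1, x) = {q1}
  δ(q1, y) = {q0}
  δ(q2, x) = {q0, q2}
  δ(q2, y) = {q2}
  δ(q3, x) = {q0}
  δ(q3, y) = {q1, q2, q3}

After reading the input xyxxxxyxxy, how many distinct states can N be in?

4

Start: {q0}
read x: {q2, q3}
read y: {q1, q2, q3}
read x: {q0, q1, q2}
read x: {q0, q1, q2, q3}
read x: {q0, q1, q2, q3}
read x: {q0, q1, q2, q3}
read y: {q0, q1, q2, q3}
read x: {q0, q1, q2, q3}
read x: {q0, q1, q2, q3}
read y: {q0, q1, q2, q3}
Final reachable set {q0, q1, q2, q3} has 4 states.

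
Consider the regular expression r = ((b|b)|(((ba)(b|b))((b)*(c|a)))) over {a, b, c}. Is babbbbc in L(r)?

The right alternative (((ba)(b|b))((b)*(c|a))) matches babbbbc.

yes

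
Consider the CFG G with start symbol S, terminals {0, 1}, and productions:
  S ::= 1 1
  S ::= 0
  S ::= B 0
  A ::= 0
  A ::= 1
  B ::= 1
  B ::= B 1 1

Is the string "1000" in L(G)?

no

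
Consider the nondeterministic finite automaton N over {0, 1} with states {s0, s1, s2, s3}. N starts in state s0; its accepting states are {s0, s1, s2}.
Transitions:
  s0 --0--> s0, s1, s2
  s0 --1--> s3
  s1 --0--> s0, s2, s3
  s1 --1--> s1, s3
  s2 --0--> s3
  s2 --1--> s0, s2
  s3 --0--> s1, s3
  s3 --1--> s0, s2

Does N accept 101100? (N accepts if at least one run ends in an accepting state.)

accepted

Start: {s0}
read 1: {s3}
read 0: {s1, s3}
read 1: {s0, s1, s2, s3}
read 1: {s0, s1, s2, s3}
read 0: {s0, s1, s2, s3}
read 0: {s0, s1, s2, s3}
Reachable ∩ accepting = {s0, s1, s2} — nonempty.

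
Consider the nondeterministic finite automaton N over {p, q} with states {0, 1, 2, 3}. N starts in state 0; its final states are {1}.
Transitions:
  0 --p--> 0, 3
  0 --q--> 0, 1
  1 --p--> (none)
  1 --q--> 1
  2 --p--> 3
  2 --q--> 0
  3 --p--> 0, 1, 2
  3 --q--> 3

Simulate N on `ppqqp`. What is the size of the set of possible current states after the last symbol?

Start: {0}
read p: {0, 3}
read p: {0, 1, 2, 3}
read q: {0, 1, 3}
read q: {0, 1, 3}
read p: {0, 1, 2, 3}
Final reachable set {0, 1, 2, 3} has 4 states.

4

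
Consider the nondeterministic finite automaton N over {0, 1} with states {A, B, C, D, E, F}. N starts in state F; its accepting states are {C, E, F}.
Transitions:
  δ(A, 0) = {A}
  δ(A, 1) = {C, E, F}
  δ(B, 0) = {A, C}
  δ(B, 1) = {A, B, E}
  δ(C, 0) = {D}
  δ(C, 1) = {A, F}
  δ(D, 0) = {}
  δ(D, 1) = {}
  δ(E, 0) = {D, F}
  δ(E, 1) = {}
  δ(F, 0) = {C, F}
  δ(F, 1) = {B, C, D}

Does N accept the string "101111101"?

accepted

Start: {F}
read 1: {B, C, D}
read 0: {A, C, D}
read 1: {A, C, E, F}
read 1: {A, B, C, D, E, F}
read 1: {A, B, C, D, E, F}
read 1: {A, B, C, D, E, F}
read 1: {A, B, C, D, E, F}
read 0: {A, C, D, F}
read 1: {A, B, C, D, E, F}
Reachable ∩ accepting = {C, E, F} — nonempty.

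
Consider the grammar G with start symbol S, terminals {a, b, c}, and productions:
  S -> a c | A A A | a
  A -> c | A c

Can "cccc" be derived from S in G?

yes

S ⇒ AAA ⇒ cAA ⇒ ccA ⇒ ccAc ⇒ cccc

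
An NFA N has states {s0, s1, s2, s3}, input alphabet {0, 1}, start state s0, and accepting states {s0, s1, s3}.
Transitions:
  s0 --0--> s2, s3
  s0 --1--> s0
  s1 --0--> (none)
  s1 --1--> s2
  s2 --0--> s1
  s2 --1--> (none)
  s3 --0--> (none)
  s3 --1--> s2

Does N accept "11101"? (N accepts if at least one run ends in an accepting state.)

rejected

Start: {s0}
read 1: {s0}
read 1: {s0}
read 1: {s0}
read 0: {s2, s3}
read 1: {s2}
Reachable ∩ accepting = {} — empty.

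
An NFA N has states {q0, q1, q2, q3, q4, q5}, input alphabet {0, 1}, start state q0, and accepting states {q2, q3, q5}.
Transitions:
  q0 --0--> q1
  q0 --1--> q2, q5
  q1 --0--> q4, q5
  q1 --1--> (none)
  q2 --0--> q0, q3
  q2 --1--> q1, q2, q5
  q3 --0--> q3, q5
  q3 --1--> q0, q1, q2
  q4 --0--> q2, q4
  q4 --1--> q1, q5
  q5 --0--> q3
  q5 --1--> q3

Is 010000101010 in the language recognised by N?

Start: {q0}
read 0: {q1}
read 1: {}
The reachable set is empty and stays empty for the remaining 10 symbols.
Reachable ∩ accepting = {} — empty.

rejected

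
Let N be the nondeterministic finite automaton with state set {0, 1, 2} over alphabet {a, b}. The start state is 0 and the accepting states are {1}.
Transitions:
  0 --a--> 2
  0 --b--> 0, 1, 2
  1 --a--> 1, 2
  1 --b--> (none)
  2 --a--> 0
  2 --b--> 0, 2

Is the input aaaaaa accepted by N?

Start: {0}
read a: {2}
read a: {0}
read a: {2}
read a: {0}
read a: {2}
read a: {0}
Reachable ∩ accepting = {} — empty.

rejected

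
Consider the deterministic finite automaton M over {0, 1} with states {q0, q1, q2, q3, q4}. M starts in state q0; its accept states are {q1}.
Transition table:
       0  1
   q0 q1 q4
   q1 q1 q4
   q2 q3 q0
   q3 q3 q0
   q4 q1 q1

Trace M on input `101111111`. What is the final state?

q0 --1--> q4
q4 --0--> q1
q1 --1--> q4
q4 --1--> q1
q1 --1--> q4
q4 --1--> q1
q1 --1--> q4
q4 --1--> q1
q1 --1--> q4

q4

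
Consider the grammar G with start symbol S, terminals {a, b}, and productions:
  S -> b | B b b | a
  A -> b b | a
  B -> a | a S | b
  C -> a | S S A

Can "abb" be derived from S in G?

S ⇒ Bbb ⇒ abb

yes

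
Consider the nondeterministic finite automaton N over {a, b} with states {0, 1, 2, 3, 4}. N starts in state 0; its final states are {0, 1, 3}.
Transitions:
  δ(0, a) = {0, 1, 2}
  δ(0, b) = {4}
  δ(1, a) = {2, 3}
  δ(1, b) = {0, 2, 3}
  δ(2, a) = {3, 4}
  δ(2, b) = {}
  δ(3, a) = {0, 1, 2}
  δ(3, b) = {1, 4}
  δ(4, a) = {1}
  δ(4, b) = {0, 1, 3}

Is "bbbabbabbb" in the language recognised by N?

accepted

Start: {0}
read b: {4}
read b: {0, 1, 3}
read b: {0, 1, 2, 3, 4}
read a: {0, 1, 2, 3, 4}
read b: {0, 1, 2, 3, 4}
read b: {0, 1, 2, 3, 4}
read a: {0, 1, 2, 3, 4}
read b: {0, 1, 2, 3, 4}
read b: {0, 1, 2, 3, 4}
read b: {0, 1, 2, 3, 4}
Reachable ∩ accepting = {0, 1, 3} — nonempty.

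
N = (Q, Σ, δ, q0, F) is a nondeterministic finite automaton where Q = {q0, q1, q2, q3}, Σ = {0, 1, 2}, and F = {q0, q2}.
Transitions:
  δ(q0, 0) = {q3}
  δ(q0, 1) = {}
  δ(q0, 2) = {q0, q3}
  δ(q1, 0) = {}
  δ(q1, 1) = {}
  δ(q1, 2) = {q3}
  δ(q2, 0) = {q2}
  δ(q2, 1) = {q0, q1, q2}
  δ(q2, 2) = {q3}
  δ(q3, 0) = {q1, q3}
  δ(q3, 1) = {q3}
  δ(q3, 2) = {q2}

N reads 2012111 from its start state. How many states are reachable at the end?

Start: {q0}
read 2: {q0, q3}
read 0: {q1, q3}
read 1: {q3}
read 2: {q2}
read 1: {q0, q1, q2}
read 1: {q0, q1, q2}
read 1: {q0, q1, q2}
Final reachable set {q0, q1, q2} has 3 states.

3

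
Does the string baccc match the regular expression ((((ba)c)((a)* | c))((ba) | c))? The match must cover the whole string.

Split as bacc·c: (((ba)c)((a)*|c)) matches bacc and ((ba)|c) matches c.

yes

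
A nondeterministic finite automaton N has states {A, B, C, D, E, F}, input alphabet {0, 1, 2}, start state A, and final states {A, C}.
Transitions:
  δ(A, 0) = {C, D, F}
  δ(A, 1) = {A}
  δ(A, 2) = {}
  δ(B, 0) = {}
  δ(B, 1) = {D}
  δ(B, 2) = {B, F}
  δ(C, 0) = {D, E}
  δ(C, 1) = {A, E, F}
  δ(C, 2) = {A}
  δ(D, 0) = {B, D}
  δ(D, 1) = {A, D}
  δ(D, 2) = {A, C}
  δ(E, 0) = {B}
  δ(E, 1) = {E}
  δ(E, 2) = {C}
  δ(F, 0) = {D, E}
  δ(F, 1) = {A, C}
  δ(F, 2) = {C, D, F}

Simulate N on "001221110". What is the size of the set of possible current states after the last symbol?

3

Start: {A}
read 0: {C, D, F}
read 0: {B, D, E}
read 1: {A, D, E}
read 2: {A, C}
read 2: {A}
read 1: {A}
read 1: {A}
read 1: {A}
read 0: {C, D, F}
Final reachable set {C, D, F} has 3 states.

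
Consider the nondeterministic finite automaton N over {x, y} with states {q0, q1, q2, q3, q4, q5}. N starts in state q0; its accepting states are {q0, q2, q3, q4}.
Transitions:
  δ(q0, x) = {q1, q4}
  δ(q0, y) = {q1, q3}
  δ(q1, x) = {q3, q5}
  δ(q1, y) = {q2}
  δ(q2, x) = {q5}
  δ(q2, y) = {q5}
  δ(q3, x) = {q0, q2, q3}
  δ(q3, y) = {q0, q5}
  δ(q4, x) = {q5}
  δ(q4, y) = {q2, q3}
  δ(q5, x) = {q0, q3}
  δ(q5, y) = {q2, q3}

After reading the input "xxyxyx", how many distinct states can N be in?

6

Start: {q0}
read x: {q1, q4}
read x: {q3, q5}
read y: {q0, q2, q3, q5}
read x: {q0, q1, q2, q3, q4, q5}
read y: {q0, q1, q2, q3, q5}
read x: {q0, q1, q2, q3, q4, q5}
Final reachable set {q0, q1, q2, q3, q4, q5} has 6 states.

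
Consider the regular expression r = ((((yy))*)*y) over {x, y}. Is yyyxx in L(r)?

no

No split of yyyxx into u·v has (((yy))*)* matching u and y matching v.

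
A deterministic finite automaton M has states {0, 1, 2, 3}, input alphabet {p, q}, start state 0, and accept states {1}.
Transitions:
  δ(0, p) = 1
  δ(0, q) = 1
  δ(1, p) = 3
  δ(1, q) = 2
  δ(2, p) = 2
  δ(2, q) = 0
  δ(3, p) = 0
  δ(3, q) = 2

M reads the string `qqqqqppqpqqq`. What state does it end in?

0 --q--> 1
1 --q--> 2
2 --q--> 0
0 --q--> 1
1 --q--> 2
2 --p--> 2
2 --p--> 2
2 --q--> 0
0 --p--> 1
1 --q--> 2
2 --q--> 0
0 --q--> 1

1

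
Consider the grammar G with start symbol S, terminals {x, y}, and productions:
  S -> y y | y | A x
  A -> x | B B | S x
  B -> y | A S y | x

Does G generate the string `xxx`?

S ⇒ Ax ⇒ BBx ⇒ xBx ⇒ xxx

yes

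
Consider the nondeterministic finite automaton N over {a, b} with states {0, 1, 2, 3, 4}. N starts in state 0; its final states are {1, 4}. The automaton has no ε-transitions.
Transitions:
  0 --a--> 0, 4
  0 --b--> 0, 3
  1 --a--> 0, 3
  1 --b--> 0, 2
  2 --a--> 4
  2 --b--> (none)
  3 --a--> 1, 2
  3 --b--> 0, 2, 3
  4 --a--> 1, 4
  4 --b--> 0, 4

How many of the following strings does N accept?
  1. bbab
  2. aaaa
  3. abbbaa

bbab: accepted
aaaa: accepted
abbbaa: accepted

3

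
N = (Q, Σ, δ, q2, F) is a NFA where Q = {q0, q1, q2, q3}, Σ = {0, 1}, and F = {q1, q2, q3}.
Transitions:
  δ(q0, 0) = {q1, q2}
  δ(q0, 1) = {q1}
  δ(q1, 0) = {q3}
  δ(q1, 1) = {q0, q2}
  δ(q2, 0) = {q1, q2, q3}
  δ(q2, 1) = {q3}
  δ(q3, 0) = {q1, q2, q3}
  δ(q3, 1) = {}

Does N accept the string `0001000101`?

accepted

Start: {q2}
read 0: {q1, q2, q3}
read 0: {q1, q2, q3}
read 0: {q1, q2, q3}
read 1: {q0, q2, q3}
read 0: {q1, q2, q3}
read 0: {q1, q2, q3}
read 0: {q1, q2, q3}
read 1: {q0, q2, q3}
read 0: {q1, q2, q3}
read 1: {q0, q2, q3}
Reachable ∩ accepting = {q2, q3} — nonempty.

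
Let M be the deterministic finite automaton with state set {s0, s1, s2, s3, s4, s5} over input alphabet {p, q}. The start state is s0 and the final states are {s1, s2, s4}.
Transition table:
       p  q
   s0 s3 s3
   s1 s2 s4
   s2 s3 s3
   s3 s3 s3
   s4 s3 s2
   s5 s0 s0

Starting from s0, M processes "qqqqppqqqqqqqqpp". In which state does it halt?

s3

s0 --q--> s3
s3 --q--> s3
s3 --q--> s3
s3 --q--> s3
s3 --p--> s3
s3 --p--> s3
s3 --q--> s3
s3 --q--> s3
s3 --q--> s3
s3 --q--> s3
s3 --q--> s3
s3 --q--> s3
s3 --q--> s3
s3 --q--> s3
s3 --p--> s3
s3 --p--> s3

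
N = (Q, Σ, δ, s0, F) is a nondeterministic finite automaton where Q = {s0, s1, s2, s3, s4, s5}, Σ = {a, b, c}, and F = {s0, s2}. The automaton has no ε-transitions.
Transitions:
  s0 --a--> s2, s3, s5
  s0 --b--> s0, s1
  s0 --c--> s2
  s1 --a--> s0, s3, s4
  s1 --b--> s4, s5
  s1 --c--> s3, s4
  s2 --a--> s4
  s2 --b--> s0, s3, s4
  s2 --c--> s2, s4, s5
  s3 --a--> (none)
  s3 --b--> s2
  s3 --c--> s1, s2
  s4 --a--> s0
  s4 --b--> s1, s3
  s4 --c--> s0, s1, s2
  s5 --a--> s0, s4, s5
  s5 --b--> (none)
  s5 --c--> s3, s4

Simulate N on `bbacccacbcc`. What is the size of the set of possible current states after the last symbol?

6

Start: {s0}
read b: {s0, s1}
read b: {s0, s1, s4, s5}
read a: {s0, s2, s3, s4, s5}
read c: {s0, s1, s2, s3, s4, s5}
read c: {s0, s1, s2, s3, s4, s5}
read c: {s0, s1, s2, s3, s4, s5}
read a: {s0, s2, s3, s4, s5}
read c: {s0, s1, s2, s3, s4, s5}
read b: {s0, s1, s2, s3, s4, s5}
read c: {s0, s1, s2, s3, s4, s5}
read c: {s0, s1, s2, s3, s4, s5}
Final reachable set {s0, s1, s2, s3, s4, s5} has 6 states.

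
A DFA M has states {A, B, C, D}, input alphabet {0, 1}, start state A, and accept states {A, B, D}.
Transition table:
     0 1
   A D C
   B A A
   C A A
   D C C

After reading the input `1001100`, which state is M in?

A --1--> C
C --0--> A
A --0--> D
D --1--> C
C --1--> A
A --0--> D
D --0--> C

C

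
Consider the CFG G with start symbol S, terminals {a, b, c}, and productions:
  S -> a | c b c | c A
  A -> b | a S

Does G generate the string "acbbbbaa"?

no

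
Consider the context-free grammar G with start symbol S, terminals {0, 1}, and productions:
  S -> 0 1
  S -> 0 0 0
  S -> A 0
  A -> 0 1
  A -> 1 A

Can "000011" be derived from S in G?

no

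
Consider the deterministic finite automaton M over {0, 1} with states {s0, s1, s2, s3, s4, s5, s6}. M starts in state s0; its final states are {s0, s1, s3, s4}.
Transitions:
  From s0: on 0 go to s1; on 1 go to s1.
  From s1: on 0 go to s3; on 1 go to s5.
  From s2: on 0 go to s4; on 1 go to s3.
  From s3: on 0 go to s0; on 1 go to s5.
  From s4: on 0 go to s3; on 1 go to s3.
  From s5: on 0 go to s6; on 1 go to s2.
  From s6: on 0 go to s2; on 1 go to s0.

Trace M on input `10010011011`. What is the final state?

s0 --1--> s1
s1 --0--> s3
s3 --0--> s0
s0 --1--> s1
s1 --0--> s3
s3 --0--> s0
s0 --1--> s1
s1 --1--> s5
s5 --0--> s6
s6 --1--> s0
s0 --1--> s1

s1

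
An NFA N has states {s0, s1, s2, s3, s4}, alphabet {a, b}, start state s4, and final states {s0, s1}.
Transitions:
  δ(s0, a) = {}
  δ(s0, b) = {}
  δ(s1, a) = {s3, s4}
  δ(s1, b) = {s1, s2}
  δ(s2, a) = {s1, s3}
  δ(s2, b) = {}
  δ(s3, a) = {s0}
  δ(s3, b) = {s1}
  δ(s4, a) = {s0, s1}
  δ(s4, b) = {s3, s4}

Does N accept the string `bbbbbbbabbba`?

accepted

Start: {s4}
read b: {s3, s4}
read b: {s1, s3, s4}
read b: {s1, s2, s3, s4}
read b: {s1, s2, s3, s4}
read b: {s1, s2, s3, s4}
read b: {s1, s2, s3, s4}
read b: {s1, s2, s3, s4}
read a: {s0, s1, s3, s4}
read b: {s1, s2, s3, s4}
read b: {s1, s2, s3, s4}
read b: {s1, s2, s3, s4}
read a: {s0, s1, s3, s4}
Reachable ∩ accepting = {s0, s1} — nonempty.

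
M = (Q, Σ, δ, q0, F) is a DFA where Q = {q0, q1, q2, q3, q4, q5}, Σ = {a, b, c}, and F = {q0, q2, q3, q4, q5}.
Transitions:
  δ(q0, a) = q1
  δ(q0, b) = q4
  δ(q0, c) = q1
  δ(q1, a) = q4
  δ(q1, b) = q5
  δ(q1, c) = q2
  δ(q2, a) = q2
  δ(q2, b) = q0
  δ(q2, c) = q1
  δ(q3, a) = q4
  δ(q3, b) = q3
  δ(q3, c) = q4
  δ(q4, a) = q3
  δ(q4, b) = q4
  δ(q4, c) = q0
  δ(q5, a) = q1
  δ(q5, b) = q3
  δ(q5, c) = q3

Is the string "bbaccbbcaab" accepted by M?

accepted

q0 --b--> q4
q4 --b--> q4
q4 --a--> q3
q3 --c--> q4
q4 --c--> q0
q0 --b--> q4
q4 --b--> q4
q4 --c--> q0
q0 --a--> q1
q1 --a--> q4
q4 --b--> q4
End in state q4, which is an accepting state.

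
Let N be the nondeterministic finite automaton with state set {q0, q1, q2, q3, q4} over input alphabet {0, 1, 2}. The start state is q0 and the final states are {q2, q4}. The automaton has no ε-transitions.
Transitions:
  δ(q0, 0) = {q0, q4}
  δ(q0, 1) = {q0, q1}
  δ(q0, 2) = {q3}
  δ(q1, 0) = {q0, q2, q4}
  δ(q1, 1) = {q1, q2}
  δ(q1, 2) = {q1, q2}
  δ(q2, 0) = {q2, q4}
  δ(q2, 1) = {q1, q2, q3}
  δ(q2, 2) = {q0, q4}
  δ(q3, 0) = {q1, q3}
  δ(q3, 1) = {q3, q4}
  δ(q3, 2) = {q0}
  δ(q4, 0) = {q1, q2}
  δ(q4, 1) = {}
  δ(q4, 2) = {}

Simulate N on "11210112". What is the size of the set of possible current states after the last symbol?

Start: {q0}
read 1: {q0, q1}
read 1: {q0, q1, q2}
read 2: {q0, q1, q2, q3, q4}
read 1: {q0, q1, q2, q3, q4}
read 0: {q0, q1, q2, q3, q4}
read 1: {q0, q1, q2, q3, q4}
read 1: {q0, q1, q2, q3, q4}
read 2: {q0, q1, q2, q3, q4}
Final reachable set {q0, q1, q2, q3, q4} has 5 states.

5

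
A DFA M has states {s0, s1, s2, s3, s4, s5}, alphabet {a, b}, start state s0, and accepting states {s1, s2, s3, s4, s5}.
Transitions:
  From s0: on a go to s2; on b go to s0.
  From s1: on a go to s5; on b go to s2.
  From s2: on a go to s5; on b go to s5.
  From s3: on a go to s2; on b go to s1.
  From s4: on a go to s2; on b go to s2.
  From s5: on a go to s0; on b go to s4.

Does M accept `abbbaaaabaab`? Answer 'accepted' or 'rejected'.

accepted

s0 --a--> s2
s2 --b--> s5
s5 --b--> s4
s4 --b--> s2
s2 --a--> s5
s5 --a--> s0
s0 --a--> s2
s2 --a--> s5
s5 --b--> s4
s4 --a--> s2
s2 --a--> s5
s5 --b--> s4
End in state s4, which is an accepting state.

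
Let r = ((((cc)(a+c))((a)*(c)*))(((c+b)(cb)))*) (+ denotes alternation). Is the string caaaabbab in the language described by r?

No split of caaaabbab into u·v has (((cc)(a+c))((a)*(c)*)) matching u and (((c+b)(cb)))* matching v.

no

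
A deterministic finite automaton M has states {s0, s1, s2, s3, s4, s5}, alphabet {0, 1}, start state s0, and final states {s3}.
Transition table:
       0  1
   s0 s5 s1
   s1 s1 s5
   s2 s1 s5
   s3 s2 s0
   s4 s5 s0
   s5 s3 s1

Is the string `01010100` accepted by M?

s0 --0--> s5
s5 --1--> s1
s1 --0--> s1
s1 --1--> s5
s5 --0--> s3
s3 --1--> s0
s0 --0--> s5
s5 --0--> s3
End in state s3, which is an accepting state.

accepted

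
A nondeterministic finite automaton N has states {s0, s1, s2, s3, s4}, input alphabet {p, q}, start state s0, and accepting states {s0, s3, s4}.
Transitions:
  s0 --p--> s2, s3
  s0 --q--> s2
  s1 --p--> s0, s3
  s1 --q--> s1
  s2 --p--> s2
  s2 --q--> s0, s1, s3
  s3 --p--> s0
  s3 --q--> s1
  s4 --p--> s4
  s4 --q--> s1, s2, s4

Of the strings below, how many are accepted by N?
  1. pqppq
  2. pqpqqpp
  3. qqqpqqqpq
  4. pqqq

pqppq: accepted
pqpqqpp: accepted
qqqpqqqpq: accepted
pqqq: accepted

4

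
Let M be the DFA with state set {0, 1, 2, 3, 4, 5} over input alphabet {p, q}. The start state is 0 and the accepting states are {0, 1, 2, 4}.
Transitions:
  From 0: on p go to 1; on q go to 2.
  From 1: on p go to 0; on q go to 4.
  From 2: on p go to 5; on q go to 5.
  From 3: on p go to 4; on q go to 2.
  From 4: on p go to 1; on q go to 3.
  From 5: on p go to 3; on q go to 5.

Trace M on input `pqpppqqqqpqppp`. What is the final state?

0 --p--> 1
1 --q--> 4
4 --p--> 1
1 --p--> 0
0 --p--> 1
1 --q--> 4
4 --q--> 3
3 --q--> 2
2 --q--> 5
5 --p--> 3
3 --q--> 2
2 --p--> 5
5 --p--> 3
3 --p--> 4

4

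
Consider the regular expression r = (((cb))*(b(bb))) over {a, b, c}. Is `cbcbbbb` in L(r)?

yes

Split as cbcb·bbb: ((cb))* matches cbcb and (b(bb)) matches bbb.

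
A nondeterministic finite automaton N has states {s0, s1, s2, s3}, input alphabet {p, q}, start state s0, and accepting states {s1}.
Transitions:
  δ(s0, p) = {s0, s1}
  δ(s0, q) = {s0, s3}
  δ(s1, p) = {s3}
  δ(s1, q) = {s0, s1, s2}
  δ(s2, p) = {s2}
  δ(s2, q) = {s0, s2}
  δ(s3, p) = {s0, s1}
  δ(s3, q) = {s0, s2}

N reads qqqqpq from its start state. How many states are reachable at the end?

4

Start: {s0}
read q: {s0, s3}
read q: {s0, s2, s3}
read q: {s0, s2, s3}
read q: {s0, s2, s3}
read p: {s0, s1, s2}
read q: {s0, s1, s2, s3}
Final reachable set {s0, s1, s2, s3} has 4 states.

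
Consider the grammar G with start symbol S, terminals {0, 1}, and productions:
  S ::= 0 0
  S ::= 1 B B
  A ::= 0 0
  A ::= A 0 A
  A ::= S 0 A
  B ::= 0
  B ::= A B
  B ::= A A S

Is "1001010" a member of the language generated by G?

no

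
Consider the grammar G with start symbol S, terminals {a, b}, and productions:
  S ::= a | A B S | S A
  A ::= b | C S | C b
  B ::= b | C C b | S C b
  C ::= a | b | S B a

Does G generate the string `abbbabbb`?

S ⇒ SA ⇒ SAA ⇒ aAA ⇒ aCSA ⇒ abSA ⇒ abSAA ⇒ abSAAA ⇒ abABSAAA ⇒ abbBSAAA ⇒ abbbSAAA ⇒ abbbaAAA ⇒ abbbabAA ⇒ abbbabbA ⇒ abbbabbb

yes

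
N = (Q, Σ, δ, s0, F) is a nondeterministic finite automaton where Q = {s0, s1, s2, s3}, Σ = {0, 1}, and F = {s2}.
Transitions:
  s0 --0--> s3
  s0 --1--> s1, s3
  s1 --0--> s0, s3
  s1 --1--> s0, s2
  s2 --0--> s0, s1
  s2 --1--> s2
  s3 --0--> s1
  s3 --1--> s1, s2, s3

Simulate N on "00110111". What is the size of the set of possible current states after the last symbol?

Start: {s0}
read 0: {s3}
read 0: {s1}
read 1: {s0, s2}
read 1: {s1, s2, s3}
read 0: {s0, s1, s3}
read 1: {s0, s1, s2, s3}
read 1: {s0, s1, s2, s3}
read 1: {s0, s1, s2, s3}
Final reachable set {s0, s1, s2, s3} has 4 states.

4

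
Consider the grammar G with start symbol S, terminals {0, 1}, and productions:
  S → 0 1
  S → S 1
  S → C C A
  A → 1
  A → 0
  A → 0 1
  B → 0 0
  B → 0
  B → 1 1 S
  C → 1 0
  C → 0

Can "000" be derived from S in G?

yes

S ⇒ CCA ⇒ 0CA ⇒ 00A ⇒ 000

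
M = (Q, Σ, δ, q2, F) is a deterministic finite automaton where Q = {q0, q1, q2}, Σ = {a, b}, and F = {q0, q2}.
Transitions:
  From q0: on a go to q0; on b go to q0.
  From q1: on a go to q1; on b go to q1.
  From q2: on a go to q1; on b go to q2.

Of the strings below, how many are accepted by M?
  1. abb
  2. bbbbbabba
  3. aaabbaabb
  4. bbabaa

abb: rejected
bbbbbabba: rejected
aaabbaabb: rejected
bbabaa: rejected

0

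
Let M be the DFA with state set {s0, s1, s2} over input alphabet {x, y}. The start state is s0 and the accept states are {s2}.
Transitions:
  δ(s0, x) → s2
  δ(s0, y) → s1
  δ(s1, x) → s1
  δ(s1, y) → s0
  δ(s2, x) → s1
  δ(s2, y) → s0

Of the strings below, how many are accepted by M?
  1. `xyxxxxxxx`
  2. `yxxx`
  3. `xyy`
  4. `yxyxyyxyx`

`xyxxxxxxx`: rejected
`yxxx`: rejected
`xyy`: rejected
`yxyxyyxyx`: accepted

1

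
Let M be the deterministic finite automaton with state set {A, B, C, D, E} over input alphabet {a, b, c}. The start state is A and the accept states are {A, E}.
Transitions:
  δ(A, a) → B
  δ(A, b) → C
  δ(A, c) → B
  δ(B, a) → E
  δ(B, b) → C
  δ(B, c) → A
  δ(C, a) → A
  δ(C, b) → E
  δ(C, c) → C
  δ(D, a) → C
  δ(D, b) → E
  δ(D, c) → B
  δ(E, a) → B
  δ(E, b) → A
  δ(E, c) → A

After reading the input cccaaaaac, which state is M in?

A

A --c--> B
B --c--> A
A --c--> B
B --a--> E
E --a--> B
B --a--> E
E --a--> B
B --a--> E
E --c--> A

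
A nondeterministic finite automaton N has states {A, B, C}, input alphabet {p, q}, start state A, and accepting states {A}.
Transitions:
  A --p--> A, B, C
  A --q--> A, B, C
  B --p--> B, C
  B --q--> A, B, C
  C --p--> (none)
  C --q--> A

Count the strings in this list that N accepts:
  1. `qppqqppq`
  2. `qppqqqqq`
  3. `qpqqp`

`qppqqppq`: accepted
`qppqqqqq`: accepted
`qpqqp`: accepted

3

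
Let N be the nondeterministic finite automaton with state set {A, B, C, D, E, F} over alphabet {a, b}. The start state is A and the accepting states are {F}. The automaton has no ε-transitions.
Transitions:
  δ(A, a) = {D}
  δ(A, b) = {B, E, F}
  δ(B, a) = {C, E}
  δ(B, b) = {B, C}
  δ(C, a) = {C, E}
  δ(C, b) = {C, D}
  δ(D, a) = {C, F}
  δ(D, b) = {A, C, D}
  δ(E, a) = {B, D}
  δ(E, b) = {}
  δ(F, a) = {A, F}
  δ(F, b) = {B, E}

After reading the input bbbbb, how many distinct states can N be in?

6

Start: {A}
read b: {B, E, F}
read b: {B, C, E}
read b: {B, C, D}
read b: {A, B, C, D}
read b: {A, B, C, D, E, F}
Final reachable set {A, B, C, D, E, F} has 6 states.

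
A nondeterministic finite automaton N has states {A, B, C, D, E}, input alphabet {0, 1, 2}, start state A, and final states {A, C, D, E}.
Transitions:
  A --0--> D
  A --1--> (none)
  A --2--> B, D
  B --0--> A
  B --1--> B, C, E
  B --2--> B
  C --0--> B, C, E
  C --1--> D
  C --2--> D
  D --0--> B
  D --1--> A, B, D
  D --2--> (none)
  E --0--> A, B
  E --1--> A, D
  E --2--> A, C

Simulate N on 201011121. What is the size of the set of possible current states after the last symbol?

Start: {A}
read 2: {B, D}
read 0: {A, B}
read 1: {B, C, E}
read 0: {A, B, C, E}
read 1: {A, B, C, D, E}
read 1: {A, B, C, D, E}
read 1: {A, B, C, D, E}
read 2: {A, B, C, D}
read 1: {A, B, C, D, E}
Final reachable set {A, B, C, D, E} has 5 states.

5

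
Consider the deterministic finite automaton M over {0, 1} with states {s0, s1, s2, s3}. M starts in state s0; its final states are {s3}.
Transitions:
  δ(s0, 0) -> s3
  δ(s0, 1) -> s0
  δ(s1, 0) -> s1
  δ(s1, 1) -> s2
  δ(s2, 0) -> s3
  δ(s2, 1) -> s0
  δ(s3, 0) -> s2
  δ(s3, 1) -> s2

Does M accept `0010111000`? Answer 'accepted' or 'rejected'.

accepted

s0 --0--> s3
s3 --0--> s2
s2 --1--> s0
s0 --0--> s3
s3 --1--> s2
s2 --1--> s0
s0 --1--> s0
s0 --0--> s3
s3 --0--> s2
s2 --0--> s3
End in state s3, which is an accepting state.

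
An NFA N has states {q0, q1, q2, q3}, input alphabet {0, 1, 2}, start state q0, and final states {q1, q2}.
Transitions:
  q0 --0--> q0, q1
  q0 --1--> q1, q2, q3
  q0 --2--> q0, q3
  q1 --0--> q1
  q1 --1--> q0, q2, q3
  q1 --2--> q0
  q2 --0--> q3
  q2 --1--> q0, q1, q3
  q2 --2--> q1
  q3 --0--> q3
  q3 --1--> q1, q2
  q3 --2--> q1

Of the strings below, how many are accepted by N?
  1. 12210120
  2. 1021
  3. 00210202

2

12210120: accepted
1021: accepted
00210202: rejected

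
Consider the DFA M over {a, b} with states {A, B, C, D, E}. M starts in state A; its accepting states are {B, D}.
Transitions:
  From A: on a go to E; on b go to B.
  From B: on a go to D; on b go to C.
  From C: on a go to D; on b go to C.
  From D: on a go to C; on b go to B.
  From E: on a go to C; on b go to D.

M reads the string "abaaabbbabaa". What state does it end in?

A --a--> E
E --b--> D
D --a--> C
C --a--> D
D --a--> C
C --b--> C
C --b--> C
C --b--> C
C --a--> D
D --b--> B
B --a--> D
D --a--> C

C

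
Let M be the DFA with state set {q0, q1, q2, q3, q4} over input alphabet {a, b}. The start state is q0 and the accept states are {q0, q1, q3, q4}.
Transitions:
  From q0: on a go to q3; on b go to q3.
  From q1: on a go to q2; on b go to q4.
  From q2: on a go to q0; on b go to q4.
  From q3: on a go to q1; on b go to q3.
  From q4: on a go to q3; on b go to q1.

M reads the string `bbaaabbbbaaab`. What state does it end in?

q0 --b--> q3
q3 --b--> q3
q3 --a--> q1
q1 --a--> q2
q2 --a--> q0
q0 --b--> q3
q3 --b--> q3
q3 --b--> q3
q3 --b--> q3
q3 --a--> q1
q1 --a--> q2
q2 --a--> q0
q0 --b--> q3

q3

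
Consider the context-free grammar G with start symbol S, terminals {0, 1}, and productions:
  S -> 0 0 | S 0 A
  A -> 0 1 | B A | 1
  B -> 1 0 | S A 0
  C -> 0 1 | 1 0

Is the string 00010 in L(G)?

no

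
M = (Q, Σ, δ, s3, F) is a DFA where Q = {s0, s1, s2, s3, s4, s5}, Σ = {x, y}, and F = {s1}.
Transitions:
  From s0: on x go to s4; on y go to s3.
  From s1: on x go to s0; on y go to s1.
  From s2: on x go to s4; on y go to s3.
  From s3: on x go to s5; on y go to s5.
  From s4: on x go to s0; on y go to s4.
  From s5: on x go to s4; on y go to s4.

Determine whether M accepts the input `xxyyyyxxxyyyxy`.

s3 --x--> s5
s5 --x--> s4
s4 --y--> s4
s4 --y--> s4
s4 --y--> s4
s4 --y--> s4
s4 --x--> s0
s0 --x--> s4
s4 --x--> s0
s0 --y--> s3
s3 --y--> s5
s5 --y--> s4
s4 --x--> s0
s0 --y--> s3
End in state s3, which is not an accepting state.

rejected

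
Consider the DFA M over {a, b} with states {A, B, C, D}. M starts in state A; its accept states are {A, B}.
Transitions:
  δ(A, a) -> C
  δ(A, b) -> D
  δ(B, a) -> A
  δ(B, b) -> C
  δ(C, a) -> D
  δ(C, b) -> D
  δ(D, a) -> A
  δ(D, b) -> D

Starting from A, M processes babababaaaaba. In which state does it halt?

A

A --b--> D
D --a--> A
A --b--> D
D --a--> A
A --b--> D
D --a--> A
A --b--> D
D --a--> A
A --a--> C
C --a--> D
D --a--> A
A --b--> D
D --a--> A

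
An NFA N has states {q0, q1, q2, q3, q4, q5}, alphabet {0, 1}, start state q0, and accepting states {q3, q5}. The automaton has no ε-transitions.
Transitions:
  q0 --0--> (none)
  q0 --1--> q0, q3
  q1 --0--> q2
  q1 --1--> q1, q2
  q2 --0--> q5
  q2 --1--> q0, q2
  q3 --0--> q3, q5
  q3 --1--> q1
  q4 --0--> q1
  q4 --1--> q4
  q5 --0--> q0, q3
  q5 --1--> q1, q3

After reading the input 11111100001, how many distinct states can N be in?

3

Start: {q0}
read 1: {q0, q3}
read 1: {q0, q1, q3}
read 1: {q0, q1, q2, q3}
read 1: {q0, q1, q2, q3}
read 1: {q0, q1, q2, q3}
read 1: {q0, q1, q2, q3}
read 0: {q2, q3, q5}
read 0: {q0, q3, q5}
read 0: {q0, q3, q5}
read 0: {q0, q3, q5}
read 1: {q0, q1, q3}
Final reachable set {q0, q1, q3} has 3 states.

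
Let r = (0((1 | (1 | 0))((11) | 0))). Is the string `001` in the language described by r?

no

No split of 001 into u·v has 0 matching u and ((1|(1|0))((11)|0)) matching v.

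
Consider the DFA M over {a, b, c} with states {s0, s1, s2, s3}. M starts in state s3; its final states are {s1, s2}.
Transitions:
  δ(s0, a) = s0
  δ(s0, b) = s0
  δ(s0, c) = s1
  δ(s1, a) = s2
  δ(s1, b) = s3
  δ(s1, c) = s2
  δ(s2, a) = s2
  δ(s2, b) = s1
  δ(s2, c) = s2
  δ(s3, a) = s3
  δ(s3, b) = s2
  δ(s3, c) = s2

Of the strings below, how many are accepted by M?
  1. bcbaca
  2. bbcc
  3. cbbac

3

bcbaca: accepted
bbcc: accepted
cbbac: accepted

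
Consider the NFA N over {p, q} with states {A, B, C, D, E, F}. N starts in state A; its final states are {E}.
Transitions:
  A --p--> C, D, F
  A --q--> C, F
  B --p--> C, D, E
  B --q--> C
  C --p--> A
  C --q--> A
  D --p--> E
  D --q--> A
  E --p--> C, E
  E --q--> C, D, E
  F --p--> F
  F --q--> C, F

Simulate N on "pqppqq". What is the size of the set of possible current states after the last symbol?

Start: {A}
read p: {C, D, F}
read q: {A, C, F}
read p: {A, C, D, F}
read p: {A, C, D, E, F}
read q: {A, C, D, E, F}
read q: {A, C, D, E, F}
Final reachable set {A, C, D, E, F} has 5 states.

5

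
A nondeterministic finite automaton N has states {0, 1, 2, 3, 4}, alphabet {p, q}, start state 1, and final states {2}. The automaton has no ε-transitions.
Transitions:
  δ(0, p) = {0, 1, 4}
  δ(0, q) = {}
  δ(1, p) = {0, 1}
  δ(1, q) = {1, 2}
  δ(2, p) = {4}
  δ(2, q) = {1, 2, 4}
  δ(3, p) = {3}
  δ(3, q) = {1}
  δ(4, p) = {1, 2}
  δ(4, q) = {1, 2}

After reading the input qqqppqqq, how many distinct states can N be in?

3

Start: {1}
read q: {1, 2}
read q: {1, 2, 4}
read q: {1, 2, 4}
read p: {0, 1, 2, 4}
read p: {0, 1, 2, 4}
read q: {1, 2, 4}
read q: {1, 2, 4}
read q: {1, 2, 4}
Final reachable set {1, 2, 4} has 3 states.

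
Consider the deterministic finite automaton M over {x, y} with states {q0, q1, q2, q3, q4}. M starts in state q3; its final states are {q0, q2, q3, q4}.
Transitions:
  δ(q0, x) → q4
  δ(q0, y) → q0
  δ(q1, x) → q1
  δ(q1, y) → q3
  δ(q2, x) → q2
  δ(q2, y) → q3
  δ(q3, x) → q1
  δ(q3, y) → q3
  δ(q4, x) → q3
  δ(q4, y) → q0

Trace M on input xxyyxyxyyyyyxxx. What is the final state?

q1

q3 --x--> q1
q1 --x--> q1
q1 --y--> q3
q3 --y--> q3
q3 --x--> q1
q1 --y--> q3
q3 --x--> q1
q1 --y--> q3
q3 --y--> q3
q3 --y--> q3
q3 --y--> q3
q3 --y--> q3
q3 --x--> q1
q1 --x--> q1
q1 --x--> q1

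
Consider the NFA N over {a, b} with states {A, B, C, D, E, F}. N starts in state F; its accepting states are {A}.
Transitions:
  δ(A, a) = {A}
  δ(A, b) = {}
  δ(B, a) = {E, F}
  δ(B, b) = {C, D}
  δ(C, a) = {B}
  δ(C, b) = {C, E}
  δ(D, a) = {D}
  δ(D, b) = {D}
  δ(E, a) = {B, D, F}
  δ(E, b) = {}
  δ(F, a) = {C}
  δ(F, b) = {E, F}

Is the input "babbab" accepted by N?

rejected

Start: {F}
read b: {E, F}
read a: {B, C, D, F}
read b: {C, D, E, F}
read b: {C, D, E, F}
read a: {B, C, D, F}
read b: {C, D, E, F}
Reachable ∩ accepting = {} — empty.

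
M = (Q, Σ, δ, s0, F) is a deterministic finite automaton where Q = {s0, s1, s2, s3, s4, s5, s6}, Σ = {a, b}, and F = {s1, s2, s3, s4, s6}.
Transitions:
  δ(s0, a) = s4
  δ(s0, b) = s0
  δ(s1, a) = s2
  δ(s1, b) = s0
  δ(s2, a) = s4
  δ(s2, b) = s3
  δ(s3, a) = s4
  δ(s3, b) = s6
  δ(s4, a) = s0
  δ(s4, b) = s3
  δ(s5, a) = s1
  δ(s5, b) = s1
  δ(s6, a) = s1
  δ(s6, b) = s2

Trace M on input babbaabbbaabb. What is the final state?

s0 --b--> s0
s0 --a--> s4
s4 --b--> s3
s3 --b--> s6
s6 --a--> s1
s1 --a--> s2
s2 --b--> s3
s3 --b--> s6
s6 --b--> s2
s2 --a--> s4
s4 --a--> s0
s0 --b--> s0
s0 --b--> s0

s0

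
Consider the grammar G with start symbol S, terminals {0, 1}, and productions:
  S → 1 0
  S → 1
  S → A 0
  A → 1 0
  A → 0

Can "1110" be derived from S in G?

no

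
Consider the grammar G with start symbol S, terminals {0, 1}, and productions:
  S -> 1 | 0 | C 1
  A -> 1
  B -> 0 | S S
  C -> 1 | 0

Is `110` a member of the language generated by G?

no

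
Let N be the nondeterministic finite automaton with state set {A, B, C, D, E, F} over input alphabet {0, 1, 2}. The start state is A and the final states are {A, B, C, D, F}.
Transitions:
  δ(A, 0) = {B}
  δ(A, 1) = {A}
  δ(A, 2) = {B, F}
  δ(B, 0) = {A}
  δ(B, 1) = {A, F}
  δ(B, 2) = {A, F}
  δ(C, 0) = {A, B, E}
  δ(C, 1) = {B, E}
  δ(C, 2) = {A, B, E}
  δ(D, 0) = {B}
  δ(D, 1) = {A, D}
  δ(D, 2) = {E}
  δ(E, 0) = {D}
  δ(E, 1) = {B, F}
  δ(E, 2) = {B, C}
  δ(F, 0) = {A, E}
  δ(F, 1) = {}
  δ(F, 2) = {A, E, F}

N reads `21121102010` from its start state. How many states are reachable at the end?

Start: {A}
read 2: {B, F}
read 1: {A, F}
read 1: {A}
read 2: {B, F}
read 1: {A, F}
read 1: {A}
read 0: {B}
read 2: {A, F}
read 0: {A, B, E}
read 1: {A, B, F}
read 0: {A, B, E}
Final reachable set {A, B, E} has 3 states.

3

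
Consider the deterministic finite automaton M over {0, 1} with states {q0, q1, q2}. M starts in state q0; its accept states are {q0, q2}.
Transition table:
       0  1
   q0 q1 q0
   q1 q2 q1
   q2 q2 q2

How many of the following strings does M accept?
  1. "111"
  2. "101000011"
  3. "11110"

2

"111": accepted
"101000011": accepted
"11110": rejected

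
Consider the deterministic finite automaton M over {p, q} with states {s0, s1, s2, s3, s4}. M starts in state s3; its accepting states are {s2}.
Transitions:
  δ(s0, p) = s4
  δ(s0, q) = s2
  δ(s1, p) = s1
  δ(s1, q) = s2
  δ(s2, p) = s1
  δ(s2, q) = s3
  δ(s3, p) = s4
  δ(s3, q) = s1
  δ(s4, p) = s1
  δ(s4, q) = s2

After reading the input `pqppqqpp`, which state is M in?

s1

s3 --p--> s4
s4 --q--> s2
s2 --p--> s1
s1 --p--> s1
s1 --q--> s2
s2 --q--> s3
s3 --p--> s4
s4 --p--> s1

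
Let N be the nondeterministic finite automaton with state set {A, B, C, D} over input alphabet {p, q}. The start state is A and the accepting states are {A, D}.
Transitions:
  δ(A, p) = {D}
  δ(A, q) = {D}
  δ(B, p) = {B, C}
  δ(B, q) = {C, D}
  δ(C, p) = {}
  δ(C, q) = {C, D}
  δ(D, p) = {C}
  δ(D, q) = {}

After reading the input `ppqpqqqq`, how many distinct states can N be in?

Start: {A}
read p: {D}
read p: {C}
read q: {C, D}
read p: {C}
read q: {C, D}
read q: {C, D}
read q: {C, D}
read q: {C, D}
Final reachable set {C, D} has 2 states.

2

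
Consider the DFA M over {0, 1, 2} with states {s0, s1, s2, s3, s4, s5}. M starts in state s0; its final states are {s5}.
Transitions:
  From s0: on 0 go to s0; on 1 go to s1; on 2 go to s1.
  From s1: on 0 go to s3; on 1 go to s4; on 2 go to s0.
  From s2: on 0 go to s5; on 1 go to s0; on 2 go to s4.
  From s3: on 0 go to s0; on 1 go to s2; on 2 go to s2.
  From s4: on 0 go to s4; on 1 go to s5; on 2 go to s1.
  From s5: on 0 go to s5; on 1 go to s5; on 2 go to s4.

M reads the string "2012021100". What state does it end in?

s5

s0 --2--> s1
s1 --0--> s3
s3 --1--> s2
s2 --2--> s4
s4 --0--> s4
s4 --2--> s1
s1 --1--> s4
s4 --1--> s5
s5 --0--> s5
s5 --0--> s5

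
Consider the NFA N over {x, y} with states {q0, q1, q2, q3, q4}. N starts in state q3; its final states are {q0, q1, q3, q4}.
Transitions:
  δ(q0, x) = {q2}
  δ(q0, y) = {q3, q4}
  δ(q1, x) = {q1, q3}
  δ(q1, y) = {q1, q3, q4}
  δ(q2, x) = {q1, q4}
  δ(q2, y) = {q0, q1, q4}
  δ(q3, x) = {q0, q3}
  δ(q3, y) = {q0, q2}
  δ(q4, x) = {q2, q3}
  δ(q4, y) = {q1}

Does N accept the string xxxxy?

Start: {q3}
read x: {q0, q3}
read x: {q0, q2, q3}
read x: {q0, q1, q2, q3, q4}
read x: {q0, q1, q2, q3, q4}
read y: {q0, q1, q2, q3, q4}
Reachable ∩ accepting = {q0, q1, q3, q4} — nonempty.

accepted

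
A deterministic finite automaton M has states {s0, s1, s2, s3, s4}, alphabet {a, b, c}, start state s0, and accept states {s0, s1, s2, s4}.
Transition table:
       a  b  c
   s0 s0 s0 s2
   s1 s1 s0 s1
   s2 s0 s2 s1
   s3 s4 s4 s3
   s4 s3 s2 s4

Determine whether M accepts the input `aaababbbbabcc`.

accepted

s0 --a--> s0
s0 --a--> s0
s0 --a--> s0
s0 --b--> s0
s0 --a--> s0
s0 --b--> s0
s0 --b--> s0
s0 --b--> s0
s0 --b--> s0
s0 --a--> s0
s0 --b--> s0
s0 --c--> s2
s2 --c--> s1
End in state s1, which is an accepting state.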